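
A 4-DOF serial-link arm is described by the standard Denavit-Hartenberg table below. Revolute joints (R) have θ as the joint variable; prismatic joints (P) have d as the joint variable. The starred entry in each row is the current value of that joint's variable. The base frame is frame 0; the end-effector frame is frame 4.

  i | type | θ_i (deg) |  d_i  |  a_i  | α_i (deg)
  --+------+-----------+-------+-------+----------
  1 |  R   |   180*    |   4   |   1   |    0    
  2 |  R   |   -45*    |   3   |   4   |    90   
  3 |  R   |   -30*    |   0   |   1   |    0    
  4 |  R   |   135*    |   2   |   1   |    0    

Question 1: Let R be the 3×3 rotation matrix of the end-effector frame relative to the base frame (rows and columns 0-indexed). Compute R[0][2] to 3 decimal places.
0.707

End-effector z-axis (col 2 of R) = (0.7071,0.7071,0.0000)
R[0][2] = 0.7071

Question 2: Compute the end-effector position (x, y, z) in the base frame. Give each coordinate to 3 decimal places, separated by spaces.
after link 1: o_1 = (-1.0000, 0.0000, 4.0000)
after link 2: o_2 = (-3.8284, 2.8284, 7.0000)
after link 3: o_3 = (-4.4408, 3.4408, 6.5000)
after link 4: o_4 = (-2.8436, 4.6720, 7.4659)

-2.844 4.672 7.466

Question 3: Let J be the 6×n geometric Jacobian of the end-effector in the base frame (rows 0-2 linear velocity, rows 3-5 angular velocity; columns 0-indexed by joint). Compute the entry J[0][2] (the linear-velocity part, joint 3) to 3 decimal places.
axis z_2 = (0.7071,0.7071,0.0000); lever o_n−o_2 = (0.9849,1.8436,0.4659)
cross product → J_v[:, 2] = (0.3295,-0.3295,0.6072)
J_ω[:, 2] = z_2
entry J[0][2] = 0.3295

0.329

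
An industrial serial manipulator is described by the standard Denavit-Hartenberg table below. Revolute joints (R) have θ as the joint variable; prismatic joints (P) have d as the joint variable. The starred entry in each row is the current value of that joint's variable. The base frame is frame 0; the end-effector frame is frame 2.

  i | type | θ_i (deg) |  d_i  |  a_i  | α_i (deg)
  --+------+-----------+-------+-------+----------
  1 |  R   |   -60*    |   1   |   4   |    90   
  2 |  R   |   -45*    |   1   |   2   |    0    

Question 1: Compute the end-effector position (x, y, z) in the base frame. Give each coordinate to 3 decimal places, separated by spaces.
1.841 -5.189 -0.414

after link 1: o_1 = (2.0000, -3.4641, 1.0000)
after link 2: o_2 = (1.8411, -5.1888, -0.4142)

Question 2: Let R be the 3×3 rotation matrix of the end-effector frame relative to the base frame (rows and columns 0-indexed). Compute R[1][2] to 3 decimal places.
End-effector z-axis (col 2 of R) = (-0.8660,-0.5000,0.0000)
R[1][2] = -0.5000

-0.500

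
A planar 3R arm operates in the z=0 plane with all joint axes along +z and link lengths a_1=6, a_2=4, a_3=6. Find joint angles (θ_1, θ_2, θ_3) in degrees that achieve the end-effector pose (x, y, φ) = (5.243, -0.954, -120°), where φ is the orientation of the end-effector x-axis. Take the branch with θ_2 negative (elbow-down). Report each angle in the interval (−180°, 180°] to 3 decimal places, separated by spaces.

44.995 -44.997 -119.998

wrist centre = target − a_3·(cos φ, sin φ) = (8.2430, 4.2422)
cos θ_2 = (85.9429−6²−4²)/(2·6·4) = 0.7071; θ_2 = -44.9970° (elbow-down)
β = atan2(4.2422,8.2430) = 27.2320°; ψ = atan2(-2.8283,8.8286) = -17.7631°
θ_1 = β − ψ = 44.9951°
θ_3 = φ − θ_1 − θ_2 = -119.9982° (wrapped to (-180°,180°])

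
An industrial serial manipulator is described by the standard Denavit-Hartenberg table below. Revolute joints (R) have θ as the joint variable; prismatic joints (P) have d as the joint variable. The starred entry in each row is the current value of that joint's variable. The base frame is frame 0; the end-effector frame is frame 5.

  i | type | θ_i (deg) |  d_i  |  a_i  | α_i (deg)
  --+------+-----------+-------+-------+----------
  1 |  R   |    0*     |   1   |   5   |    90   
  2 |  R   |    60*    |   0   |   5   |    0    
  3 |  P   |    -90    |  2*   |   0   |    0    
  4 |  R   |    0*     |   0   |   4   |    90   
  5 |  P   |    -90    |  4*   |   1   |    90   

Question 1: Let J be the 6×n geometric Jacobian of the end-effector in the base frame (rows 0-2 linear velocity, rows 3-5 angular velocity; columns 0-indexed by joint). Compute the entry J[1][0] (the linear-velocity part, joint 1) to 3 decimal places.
8.964

axis z_0 = ẑ; lever o_n−o_0 = (8.9641,-1.0000,-0.1340)
cross product → J_v[:, 0] = (1.0000,8.9641,-0.0000)
J_ω[:, 0] = z_0
entry J[1][0] = 8.9641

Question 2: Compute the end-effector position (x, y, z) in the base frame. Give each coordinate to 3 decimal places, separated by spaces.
after link 1: o_1 = (5.0000, 0.0000, 1.0000)
after link 2: o_2 = (7.5000, 0.0000, 5.3301)
after link 3: o_3 = (7.5000, -2.0000, 5.3301)
after link 4: o_4 = (10.9641, -2.0000, 3.3301)
after link 5: o_5 = (8.9641, -1.0000, -0.1340)

8.964 -1.000 -0.134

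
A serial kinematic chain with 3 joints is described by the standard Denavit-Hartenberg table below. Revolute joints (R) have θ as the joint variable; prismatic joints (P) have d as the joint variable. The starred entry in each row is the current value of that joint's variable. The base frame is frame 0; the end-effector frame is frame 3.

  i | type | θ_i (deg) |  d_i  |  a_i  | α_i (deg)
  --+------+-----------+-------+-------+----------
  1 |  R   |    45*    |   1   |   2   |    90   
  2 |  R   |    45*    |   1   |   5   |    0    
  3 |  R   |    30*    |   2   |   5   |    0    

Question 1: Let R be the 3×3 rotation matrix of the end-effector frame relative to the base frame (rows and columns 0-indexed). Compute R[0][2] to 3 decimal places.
End-effector z-axis (col 2 of R) = (0.7071,-0.7071,0.0000)
R[0][2] = 0.7071

0.707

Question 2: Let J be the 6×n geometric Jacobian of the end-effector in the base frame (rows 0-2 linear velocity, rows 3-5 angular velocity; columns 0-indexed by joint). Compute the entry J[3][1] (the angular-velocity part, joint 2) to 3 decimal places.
axis z_1 = (0.7071,-0.7071,0.0000); lever o_n−o_1 = (5.5364,1.2937,8.3652)
cross product → J_v[:, 1] = (-5.9151,-5.9151,4.8296)
J_ω[:, 1] = z_1
entry J[3][1] = 0.7071

0.707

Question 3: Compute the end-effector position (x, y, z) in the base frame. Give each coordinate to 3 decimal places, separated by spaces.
after link 1: o_1 = (1.4142, 1.4142, 1.0000)
after link 2: o_2 = (4.6213, 3.2071, 4.5355)
after link 3: o_3 = (6.9506, 2.7080, 9.3652)

6.951 2.708 9.365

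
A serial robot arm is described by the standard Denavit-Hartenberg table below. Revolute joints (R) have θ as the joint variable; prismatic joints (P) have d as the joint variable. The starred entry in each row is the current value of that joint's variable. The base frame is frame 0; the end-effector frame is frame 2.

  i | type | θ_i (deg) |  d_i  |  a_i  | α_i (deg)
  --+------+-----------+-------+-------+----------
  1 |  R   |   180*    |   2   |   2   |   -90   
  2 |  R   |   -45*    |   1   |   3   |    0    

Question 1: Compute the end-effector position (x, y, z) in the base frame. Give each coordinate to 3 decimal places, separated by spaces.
-4.121 -1.000 4.121

after link 1: o_1 = (-2.0000, 0.0000, 2.0000)
after link 2: o_2 = (-4.1213, -1.0000, 4.1213)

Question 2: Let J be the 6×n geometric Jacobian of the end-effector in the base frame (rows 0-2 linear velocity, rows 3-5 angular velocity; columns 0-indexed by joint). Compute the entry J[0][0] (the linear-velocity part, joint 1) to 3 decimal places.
axis z_0 = ẑ; lever o_n−o_0 = (-4.1213,-1.0000,4.1213)
cross product → J_v[:, 0] = (1.0000,-4.1213,0.0000)
J_ω[:, 0] = z_0
entry J[0][0] = 1.0000

1.000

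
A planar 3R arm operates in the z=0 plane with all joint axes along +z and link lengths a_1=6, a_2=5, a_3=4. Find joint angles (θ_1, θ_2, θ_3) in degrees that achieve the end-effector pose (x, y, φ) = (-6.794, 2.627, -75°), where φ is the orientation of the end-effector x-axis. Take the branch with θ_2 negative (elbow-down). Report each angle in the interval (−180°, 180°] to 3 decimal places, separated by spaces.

160.684 -44.999 169.316

wrist centre = target − a_3·(cos φ, sin φ) = (-7.8293, 6.4907)
cos θ_2 = (103.4268−6²−5²)/(2·6·5) = 0.7071; θ_2 = -44.9995° (elbow-down)
β = atan2(6.4907,-7.8293) = 140.3403°; ψ = atan2(-3.5355,9.5356) = -20.3433°
θ_1 = β − ψ = 160.6835°
θ_3 = φ − θ_1 − θ_2 = 169.3160° (wrapped to (-180°,180°])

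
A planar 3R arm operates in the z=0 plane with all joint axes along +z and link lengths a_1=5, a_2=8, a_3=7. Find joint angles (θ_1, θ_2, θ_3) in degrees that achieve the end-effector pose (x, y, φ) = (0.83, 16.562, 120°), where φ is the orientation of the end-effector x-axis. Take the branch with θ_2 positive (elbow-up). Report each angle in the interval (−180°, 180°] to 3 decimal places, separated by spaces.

29.998 60.004 29.998

wrist centre = target − a_3·(cos φ, sin φ) = (4.3300, 10.4998)
cos θ_2 = (128.9952−5²−8²)/(2·5·8) = 0.4999; θ_2 = 60.0040° (elbow-up)
β = atan2(10.4998,4.3300) = 67.5893°; ψ = atan2(6.9285,8.9995) = 37.5917°
θ_1 = β − ψ = 29.9976°
θ_3 = φ − θ_1 − θ_2 = 29.9984° (wrapped to (-180°,180°])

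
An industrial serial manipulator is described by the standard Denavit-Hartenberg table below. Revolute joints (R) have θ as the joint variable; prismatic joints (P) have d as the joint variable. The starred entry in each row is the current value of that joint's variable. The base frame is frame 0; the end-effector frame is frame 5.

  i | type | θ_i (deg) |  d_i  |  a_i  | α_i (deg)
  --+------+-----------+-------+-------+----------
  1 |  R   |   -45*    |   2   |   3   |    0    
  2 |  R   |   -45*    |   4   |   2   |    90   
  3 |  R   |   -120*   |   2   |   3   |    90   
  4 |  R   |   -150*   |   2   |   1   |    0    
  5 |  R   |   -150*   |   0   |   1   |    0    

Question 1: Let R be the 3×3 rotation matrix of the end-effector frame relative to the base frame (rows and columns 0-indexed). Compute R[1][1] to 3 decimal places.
-0.433

End-effector y-axis (col 1 of R) = (-0.5000,-0.4330,0.7500)
R[1][1] = -0.4330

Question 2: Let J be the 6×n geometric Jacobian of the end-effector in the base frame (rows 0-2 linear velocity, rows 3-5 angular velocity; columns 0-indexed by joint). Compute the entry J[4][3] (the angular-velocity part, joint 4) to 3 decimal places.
0.866

axis z_3 = (-0.0000,0.8660,0.5000); lever o_n−o_3 = (-0.3660,1.5490,1.3170)
cross product → J_v[:, 3] = (0.3660,-0.1830,0.3170)
J_ω[:, 3] = z_3
entry J[4][3] = 0.8660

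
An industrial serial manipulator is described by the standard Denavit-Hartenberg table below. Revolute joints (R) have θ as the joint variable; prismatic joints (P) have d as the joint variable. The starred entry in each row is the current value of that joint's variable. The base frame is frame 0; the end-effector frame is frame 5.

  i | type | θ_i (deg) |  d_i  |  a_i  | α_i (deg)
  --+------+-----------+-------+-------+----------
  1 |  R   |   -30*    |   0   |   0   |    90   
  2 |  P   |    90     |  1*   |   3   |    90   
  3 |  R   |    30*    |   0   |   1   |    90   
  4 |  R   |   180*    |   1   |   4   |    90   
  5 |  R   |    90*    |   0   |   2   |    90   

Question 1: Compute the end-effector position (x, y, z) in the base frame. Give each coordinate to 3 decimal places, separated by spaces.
1.549 2.683 1.902

after link 1: o_1 = (0.0000, 0.0000, 0.0000)
after link 2: o_2 = (-0.5000, -0.8660, 3.0000)
after link 3: o_3 = (-0.7500, -1.2990, 3.8660)
after link 4: o_4 = (0.6830, 1.1830, 0.9019)
after link 5: o_5 = (1.5490, 2.6830, 1.9019)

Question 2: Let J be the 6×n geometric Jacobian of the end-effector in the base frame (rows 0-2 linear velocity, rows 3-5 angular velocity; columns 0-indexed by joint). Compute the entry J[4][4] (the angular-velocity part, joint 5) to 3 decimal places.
axis z_4 = (0.8660,-0.5000,0.0000); lever o_n−o_4 = (0.8660,1.5000,1.0000)
cross product → J_v[:, 4] = (-0.5000,-0.8660,1.7321)
J_ω[:, 4] = z_4
entry J[4][4] = -0.5000

-0.500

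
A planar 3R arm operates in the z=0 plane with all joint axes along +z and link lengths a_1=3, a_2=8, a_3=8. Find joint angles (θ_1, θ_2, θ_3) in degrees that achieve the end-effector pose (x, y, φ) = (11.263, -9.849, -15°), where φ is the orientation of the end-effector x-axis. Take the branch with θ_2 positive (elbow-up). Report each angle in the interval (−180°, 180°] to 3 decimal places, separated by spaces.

wrist centre = target − a_3·(cos φ, sin φ) = (3.5356, -7.7784)
cos θ_2 = (73.0047−3²−8²)/(2·3·8) = 0.0001; θ_2 = 89.9944° (elbow-up)
β = atan2(-7.7784,3.5356) = -65.5564°; ψ = atan2(8.0000,3.0008) = 69.4391°
θ_1 = β − ψ = -134.9955°
θ_3 = φ − θ_1 − θ_2 = 30.0011° (wrapped to (-180°,180°])

-134.996 89.994 30.001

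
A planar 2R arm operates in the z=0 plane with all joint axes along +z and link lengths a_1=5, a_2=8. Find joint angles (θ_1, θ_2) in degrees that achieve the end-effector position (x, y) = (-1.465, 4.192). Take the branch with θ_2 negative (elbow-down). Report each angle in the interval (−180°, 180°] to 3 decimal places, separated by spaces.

cos θ_2 = (19.7191−5²−8²)/(2·5·8) = -0.8660; θ_2 = -149.9984° (elbow-down)
β = atan2(4.1920,-1.4650) = 109.2633°; ψ = atan2(-4.0002,-1.9281) = -115.7340°
θ_1 = β − ψ = 224.9973°

-135.003 -149.998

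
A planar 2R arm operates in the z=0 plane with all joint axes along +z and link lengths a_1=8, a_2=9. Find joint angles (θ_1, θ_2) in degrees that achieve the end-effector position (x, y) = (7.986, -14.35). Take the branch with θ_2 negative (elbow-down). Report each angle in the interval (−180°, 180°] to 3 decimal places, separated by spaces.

cos θ_2 = (269.6987−8²−9²)/(2·8·9) = 0.8660; θ_2 = -30.0071° (elbow-down)
β = atan2(-14.3500,7.9860) = -60.9034°; ψ = atan2(-4.5010,15.7937) = -15.9068°
θ_1 = β − ψ = -44.9966°

-44.997 -30.007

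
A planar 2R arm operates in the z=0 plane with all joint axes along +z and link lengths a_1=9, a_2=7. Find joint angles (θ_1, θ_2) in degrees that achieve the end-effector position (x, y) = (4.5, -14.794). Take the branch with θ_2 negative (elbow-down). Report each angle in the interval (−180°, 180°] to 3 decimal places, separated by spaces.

-59.997 -30.006

cos θ_2 = (239.1124−9²−7²)/(2·9·7) = 0.8660; θ_2 = -30.0062° (elbow-down)
β = atan2(-14.7940,4.5000) = -73.0814°; ψ = atan2(-3.5007,15.0618) = -13.0843°
θ_1 = β − ψ = -59.9971°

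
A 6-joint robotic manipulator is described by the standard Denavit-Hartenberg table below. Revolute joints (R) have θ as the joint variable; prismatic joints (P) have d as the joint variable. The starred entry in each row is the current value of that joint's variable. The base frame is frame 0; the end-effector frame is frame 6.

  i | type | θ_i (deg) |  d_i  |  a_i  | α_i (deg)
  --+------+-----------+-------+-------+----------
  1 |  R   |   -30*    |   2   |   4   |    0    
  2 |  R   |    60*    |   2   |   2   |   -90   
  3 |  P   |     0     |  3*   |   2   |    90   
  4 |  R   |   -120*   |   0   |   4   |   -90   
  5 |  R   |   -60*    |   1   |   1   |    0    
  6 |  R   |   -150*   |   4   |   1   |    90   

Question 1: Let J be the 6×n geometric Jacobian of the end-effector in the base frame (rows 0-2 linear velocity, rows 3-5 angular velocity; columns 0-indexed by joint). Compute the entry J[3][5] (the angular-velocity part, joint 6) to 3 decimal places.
1.000

axis z_5 = (1.0000,0.0000,0.0000); lever o_n−o_5 = (4.0000,0.8660,-0.5000)
cross product → J_v[:, 5] = (-0.0000,0.5000,0.8660)
J_ω[:, 5] = z_5
entry J[3][5] = 1.0000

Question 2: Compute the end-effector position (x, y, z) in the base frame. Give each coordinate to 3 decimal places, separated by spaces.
after link 1: o_1 = (3.4641, -2.0000, 2.0000)
after link 2: o_2 = (5.1962, -1.0000, 4.0000)
after link 3: o_3 = (5.4282, 2.5981, 4.0000)
after link 4: o_4 = (5.4282, -1.4019, 4.0000)
after link 5: o_5 = (6.4282, -1.9019, 4.8660)
after link 6: o_6 = (10.4282, -1.0359, 4.3660)

10.428 -1.036 4.366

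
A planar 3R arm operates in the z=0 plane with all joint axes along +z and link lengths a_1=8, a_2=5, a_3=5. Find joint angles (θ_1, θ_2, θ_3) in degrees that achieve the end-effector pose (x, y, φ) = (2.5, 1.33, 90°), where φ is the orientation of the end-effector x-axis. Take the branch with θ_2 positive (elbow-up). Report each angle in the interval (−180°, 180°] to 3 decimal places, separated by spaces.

wrist centre = target − a_3·(cos φ, sin φ) = (2.5000, -3.6700)
cos θ_2 = (19.7189−8²−5²)/(2·8·5) = -0.8660; θ_2 = 149.9987° (elbow-up)
β = atan2(-3.6700,2.5000) = -55.7374°; ψ = atan2(2.5001,3.6699) = 34.2642°
θ_1 = β − ψ = -90.0016°
θ_3 = φ − θ_1 − θ_2 = 30.0029° (wrapped to (-180°,180°])

-90.002 149.999 30.003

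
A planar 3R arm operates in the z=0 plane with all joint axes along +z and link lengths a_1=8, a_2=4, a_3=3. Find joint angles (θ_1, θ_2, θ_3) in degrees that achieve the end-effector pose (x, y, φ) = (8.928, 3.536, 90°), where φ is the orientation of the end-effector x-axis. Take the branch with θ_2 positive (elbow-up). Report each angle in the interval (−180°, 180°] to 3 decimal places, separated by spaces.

wrist centre = target − a_3·(cos φ, sin φ) = (8.9280, 0.5360)
cos θ_2 = (79.9965−8²−4²)/(2·8·4) = -0.0001; θ_2 = 90.0032° (elbow-up)
β = atan2(0.5360,8.9280) = 3.4357°; ψ = atan2(4.0000,7.9998) = 26.5657°
θ_1 = β − ψ = -23.1300°
θ_3 = φ − θ_1 − θ_2 = 23.1269° (wrapped to (-180°,180°])

-23.130 90.003 23.127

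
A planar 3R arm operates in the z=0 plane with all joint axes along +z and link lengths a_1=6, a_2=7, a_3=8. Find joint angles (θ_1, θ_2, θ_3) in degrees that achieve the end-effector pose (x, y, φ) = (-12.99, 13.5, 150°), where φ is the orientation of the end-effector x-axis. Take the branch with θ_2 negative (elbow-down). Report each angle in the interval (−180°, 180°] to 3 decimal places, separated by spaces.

wrist centre = target − a_3·(cos φ, sin φ) = (-6.0618, 9.5000)
cos θ_2 = (126.9954−6²−7²)/(2·6·7) = 0.4999; θ_2 = -60.0036° (elbow-down)
β = atan2(9.5000,-6.0618) = 122.5413°; ψ = atan2(-6.0624,9.4996) = -32.5449°
θ_1 = β − ψ = 155.0862°
θ_3 = φ − θ_1 − θ_2 = 54.9174° (wrapped to (-180°,180°])

155.086 -60.004 54.917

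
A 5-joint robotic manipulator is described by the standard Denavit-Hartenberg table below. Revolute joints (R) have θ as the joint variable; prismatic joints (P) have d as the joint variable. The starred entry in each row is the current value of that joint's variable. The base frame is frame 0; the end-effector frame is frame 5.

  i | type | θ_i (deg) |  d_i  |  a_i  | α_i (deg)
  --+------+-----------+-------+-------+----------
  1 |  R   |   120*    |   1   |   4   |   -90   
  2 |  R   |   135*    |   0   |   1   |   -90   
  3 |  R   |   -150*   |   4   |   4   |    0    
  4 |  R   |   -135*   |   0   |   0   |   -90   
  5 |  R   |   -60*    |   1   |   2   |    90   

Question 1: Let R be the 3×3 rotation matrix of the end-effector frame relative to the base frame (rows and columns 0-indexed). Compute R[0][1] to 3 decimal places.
-0.117

End-effector y-axis (col 1 of R) = (-0.1174,0.7209,0.6830)
R[0][1] = -0.1174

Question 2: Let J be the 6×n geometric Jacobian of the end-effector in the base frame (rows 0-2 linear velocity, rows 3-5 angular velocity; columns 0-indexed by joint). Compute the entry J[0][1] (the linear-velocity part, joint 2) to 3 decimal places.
axis z_1 = (-0.8660,-0.5000,0.0000); lever o_n−o_1 = (0.2340,-1.9558,6.2956)
cross product → J_v[:, 1] = (-3.1478,5.4521,1.8108)
J_ω[:, 1] = z_1
entry J[0][1] = -3.1478

-3.148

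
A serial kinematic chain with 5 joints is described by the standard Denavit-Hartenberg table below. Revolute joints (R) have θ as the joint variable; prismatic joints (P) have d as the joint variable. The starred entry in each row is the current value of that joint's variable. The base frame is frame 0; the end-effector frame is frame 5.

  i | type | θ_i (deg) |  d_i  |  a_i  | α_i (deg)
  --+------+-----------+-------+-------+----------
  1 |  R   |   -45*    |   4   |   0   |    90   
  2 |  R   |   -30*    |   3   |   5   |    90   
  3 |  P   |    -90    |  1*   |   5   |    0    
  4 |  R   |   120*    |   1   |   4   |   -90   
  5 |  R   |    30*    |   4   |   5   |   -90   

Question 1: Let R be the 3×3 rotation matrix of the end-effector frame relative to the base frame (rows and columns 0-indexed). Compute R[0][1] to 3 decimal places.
End-effector y-axis (col 1 of R) = (0.9186,0.3062,-0.2500)
R[0][1] = 0.9186

0.919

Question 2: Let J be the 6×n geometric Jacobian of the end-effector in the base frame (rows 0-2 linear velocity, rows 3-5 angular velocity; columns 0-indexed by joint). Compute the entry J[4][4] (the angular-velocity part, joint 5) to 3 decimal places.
axis z_4 = (-0.9186,-0.3062,0.2500); lever o_n−o_4 = (-2.0249,-5.9360,1.2901)
cross product → J_v[:, 4] = (1.0890,0.6788,4.8325)
J_ω[:, 4] = z_4
entry J[4][4] = -0.3062

-0.306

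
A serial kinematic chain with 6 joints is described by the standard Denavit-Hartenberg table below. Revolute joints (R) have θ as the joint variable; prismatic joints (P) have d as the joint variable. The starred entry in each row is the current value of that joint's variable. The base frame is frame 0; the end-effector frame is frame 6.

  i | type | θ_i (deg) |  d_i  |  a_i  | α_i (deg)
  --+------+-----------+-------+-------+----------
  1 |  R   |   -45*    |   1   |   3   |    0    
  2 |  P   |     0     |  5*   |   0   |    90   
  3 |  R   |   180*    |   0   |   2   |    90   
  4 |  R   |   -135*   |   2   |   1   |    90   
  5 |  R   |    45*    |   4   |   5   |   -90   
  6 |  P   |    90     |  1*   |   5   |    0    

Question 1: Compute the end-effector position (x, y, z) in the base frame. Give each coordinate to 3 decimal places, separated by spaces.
4.536 0.293 12.243

after link 1: o_1 = (2.1213, -2.1213, 1.0000)
after link 2: o_2 = (2.1213, -2.1213, 6.0000)
after link 3: o_3 = (0.7071, -0.7071, 6.0000)
after link 4: o_4 = (1.7071, -0.7071, 8.0000)
after link 5: o_5 = (5.2426, -4.7071, 11.5355)
after link 6: o_6 = (4.5355, 0.2929, 12.2426)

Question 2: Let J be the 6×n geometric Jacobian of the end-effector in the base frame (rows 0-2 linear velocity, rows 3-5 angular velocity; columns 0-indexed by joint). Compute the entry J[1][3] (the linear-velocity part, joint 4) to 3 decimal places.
axis z_3 = (0.0000,-0.0000,1.0000); lever o_n−o_3 = (3.8284,1.0000,6.2426)
cross product → J_v[:, 3] = (-1.0000,3.8284,0.0000)
J_ω[:, 3] = z_3
entry J[1][3] = 3.8284

3.828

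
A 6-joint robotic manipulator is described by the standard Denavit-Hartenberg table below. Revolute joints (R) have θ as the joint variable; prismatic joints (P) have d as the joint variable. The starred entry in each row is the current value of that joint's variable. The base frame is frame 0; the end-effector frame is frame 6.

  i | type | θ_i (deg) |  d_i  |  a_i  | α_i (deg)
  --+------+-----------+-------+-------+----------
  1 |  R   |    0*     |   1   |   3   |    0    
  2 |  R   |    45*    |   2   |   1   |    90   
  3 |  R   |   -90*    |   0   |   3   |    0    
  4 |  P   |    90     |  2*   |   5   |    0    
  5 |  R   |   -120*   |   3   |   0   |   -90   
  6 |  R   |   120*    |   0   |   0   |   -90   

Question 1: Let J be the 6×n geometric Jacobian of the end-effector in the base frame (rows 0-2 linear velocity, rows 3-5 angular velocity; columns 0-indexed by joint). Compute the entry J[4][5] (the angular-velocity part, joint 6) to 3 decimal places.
axis z_5 = (0.6124,0.6124,-0.5000); lever o_n−o_5 = (0.0000,0.0000,0.0000)
cross product → J_v[:, 5] = (0.0000,-0.0000,0.0000)
J_ω[:, 5] = z_5
entry J[4][5] = 0.6124

0.612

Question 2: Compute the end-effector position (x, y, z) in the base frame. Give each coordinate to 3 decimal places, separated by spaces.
after link 1: o_1 = (3.0000, 0.0000, 1.0000)
after link 2: o_2 = (3.7071, 0.7071, 3.0000)
after link 3: o_3 = (3.7071, 0.7071, 0.0000)
after link 4: o_4 = (8.6569, 2.8284, 0.0000)
after link 5: o_5 = (10.7782, 0.7071, 0.0000)
after link 6: o_6 = (10.7782, 0.7071, 0.0000)

10.778 0.707 0.000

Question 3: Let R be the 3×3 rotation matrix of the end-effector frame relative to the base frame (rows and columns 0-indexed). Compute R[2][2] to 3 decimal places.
0.750

End-effector z-axis (col 2 of R) = (0.6597,-0.0474,0.7500)
R[2][2] = 0.7500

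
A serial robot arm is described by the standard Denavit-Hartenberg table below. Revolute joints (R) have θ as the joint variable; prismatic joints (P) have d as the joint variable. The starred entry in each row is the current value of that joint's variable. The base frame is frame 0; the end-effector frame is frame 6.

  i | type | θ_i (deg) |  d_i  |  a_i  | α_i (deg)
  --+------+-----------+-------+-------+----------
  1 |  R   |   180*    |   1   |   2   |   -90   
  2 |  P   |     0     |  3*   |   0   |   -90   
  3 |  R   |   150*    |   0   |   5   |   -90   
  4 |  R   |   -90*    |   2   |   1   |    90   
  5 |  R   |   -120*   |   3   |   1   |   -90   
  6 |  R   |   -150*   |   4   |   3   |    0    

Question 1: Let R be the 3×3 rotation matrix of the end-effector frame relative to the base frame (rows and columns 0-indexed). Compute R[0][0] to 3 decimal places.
End-effector x-axis (col 0 of R) = (-0.0580,-0.8995,-0.4330)
R[0][0] = -0.0580

-0.058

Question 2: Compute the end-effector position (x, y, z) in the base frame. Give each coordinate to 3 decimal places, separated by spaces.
after link 1: o_1 = (-2.0000, 0.0000, 1.0000)
after link 2: o_2 = (-2.0000, -3.0000, 1.0000)
after link 3: o_3 = (2.3301, -0.5000, 1.0000)
after link 4: o_4 = (3.3301, -2.2321, -0.0000)
after link 5: o_5 = (0.2990, -2.9821, 0.5000)
after link 6: o_6 = (-0.8750, -3.9486, -4.2631)

-0.875 -3.949 -4.263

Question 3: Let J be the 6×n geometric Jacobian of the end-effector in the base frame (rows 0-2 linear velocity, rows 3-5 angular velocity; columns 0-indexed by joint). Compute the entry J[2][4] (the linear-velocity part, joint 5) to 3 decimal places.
-0.616

axis z_4 = (-0.8660,-0.5000,-0.0000); lever o_n−o_4 = (-4.2051,-1.7165,-4.2631)
cross product → J_v[:, 4] = (2.1316,-3.6920,-0.6160)
J_ω[:, 4] = z_4
entry J[2][4] = -0.6160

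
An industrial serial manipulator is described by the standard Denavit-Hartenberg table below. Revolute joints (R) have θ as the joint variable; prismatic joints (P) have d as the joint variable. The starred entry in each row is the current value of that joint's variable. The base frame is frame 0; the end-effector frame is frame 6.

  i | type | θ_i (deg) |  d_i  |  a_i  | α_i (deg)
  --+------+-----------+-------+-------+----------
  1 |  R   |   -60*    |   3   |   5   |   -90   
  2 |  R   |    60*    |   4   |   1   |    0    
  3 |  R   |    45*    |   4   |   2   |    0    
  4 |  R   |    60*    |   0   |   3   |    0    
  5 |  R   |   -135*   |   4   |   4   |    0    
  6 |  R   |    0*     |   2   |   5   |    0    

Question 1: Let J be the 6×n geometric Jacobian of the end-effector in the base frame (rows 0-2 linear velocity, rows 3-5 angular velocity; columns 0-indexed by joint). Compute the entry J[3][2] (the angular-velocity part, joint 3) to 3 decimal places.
axis z_2 = (0.8660,0.5000,0.0000); lever o_n−o_2 = (10.8497,1.2078,-7.2083)
cross product → J_v[:, 2] = (-3.6042,6.2426,-4.3788)
J_ω[:, 2] = z_2
entry J[3][2] = 0.8660

0.866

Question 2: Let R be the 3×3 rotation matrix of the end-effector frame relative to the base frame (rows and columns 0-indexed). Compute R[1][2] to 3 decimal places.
0.500

End-effector z-axis (col 2 of R) = (0.8660,0.5000,0.0000)
R[1][2] = 0.5000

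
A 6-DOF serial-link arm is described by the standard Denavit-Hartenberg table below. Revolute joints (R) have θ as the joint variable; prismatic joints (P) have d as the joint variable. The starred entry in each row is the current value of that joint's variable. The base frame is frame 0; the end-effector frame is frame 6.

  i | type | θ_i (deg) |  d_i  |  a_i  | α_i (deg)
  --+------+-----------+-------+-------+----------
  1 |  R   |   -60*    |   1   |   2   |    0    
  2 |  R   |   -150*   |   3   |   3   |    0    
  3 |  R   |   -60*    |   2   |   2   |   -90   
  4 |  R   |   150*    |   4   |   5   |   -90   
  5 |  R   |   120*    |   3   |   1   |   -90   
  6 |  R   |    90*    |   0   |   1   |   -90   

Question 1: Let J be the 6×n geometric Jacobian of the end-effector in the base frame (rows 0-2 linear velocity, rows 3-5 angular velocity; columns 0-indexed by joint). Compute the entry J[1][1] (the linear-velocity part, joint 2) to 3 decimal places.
axis z_1 = (0.0000,0.0000,1.0000); lever o_n−o_1 = (-5.7321,-1.3971,4.4821)
cross product → J_v[:, 1] = (1.3971,-5.7321,0.0000)
J_ω[:, 1] = z_1
entry J[1][1] = -5.7321

-5.732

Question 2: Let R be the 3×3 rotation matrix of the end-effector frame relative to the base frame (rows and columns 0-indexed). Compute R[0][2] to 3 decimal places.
-0.866

End-effector z-axis (col 2 of R) = (-0.8660,-0.4330,-0.2500)
R[0][2] = -0.8660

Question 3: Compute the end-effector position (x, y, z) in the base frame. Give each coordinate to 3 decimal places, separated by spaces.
after link 1: o_1 = (1.0000, -1.7321, 1.0000)
after link 2: o_2 = (-1.5981, -0.2321, 4.0000)
after link 3: o_3 = (-1.5981, 1.7679, 6.0000)
after link 4: o_4 = (-5.5981, -2.5622, 3.5000)
after link 5: o_5 = (-4.7321, -3.6292, 6.3481)
after link 6: o_6 = (-4.7321, -3.1292, 5.4821)

-4.732 -3.129 5.482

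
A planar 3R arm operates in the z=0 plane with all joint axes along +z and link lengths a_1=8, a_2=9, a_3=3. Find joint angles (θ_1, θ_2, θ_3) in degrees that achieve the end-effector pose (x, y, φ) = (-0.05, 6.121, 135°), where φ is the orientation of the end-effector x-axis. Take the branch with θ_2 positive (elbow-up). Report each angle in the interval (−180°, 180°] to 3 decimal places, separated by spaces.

-24.764 150.004 9.760

wrist centre = target − a_3·(cos φ, sin φ) = (2.0713, 3.9997)
cos θ_2 = (20.2878−8²−9²)/(2·8·9) = -0.8661; θ_2 = 150.0036° (elbow-up)
β = atan2(3.9997,2.0713) = 62.6216°; ψ = atan2(4.4995,0.2055) = 87.3852°
θ_1 = β − ψ = -24.7635°
θ_3 = φ − θ_1 − θ_2 = 9.7599° (wrapped to (-180°,180°])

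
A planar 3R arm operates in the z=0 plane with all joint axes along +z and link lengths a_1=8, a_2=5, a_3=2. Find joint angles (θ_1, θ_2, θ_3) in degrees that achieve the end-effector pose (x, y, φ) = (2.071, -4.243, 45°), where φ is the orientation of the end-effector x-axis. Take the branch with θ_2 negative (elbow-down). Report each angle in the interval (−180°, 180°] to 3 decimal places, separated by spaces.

wrist centre = target − a_3·(cos φ, sin φ) = (0.6568, -5.6572)
cos θ_2 = (32.4354−8²−5²)/(2·8·5) = -0.7071; θ_2 = -134.9960° (elbow-down)
β = atan2(-5.6572,0.6568) = -83.3778°; ψ = atan2(-3.5358,4.4647) = -38.3771°
θ_1 = β − ψ = -45.0007°
θ_3 = φ − θ_1 − θ_2 = -135.0033° (wrapped to (-180°,180°])

-45.001 -134.996 -135.003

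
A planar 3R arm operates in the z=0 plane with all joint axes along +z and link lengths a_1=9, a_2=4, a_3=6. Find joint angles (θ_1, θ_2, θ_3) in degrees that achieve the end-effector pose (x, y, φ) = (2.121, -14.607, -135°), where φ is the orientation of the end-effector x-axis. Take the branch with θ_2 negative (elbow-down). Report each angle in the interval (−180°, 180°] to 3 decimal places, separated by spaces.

-45.004 -44.995 -45.001

wrist centre = target − a_3·(cos φ, sin φ) = (6.3636, -10.3644)
cos θ_2 = (147.9159−9²−4²)/(2·9·4) = 0.7072; θ_2 = -44.9953° (elbow-down)
β = atan2(-10.3644,6.3636) = -58.4504°; ψ = atan2(-2.8282,11.8287) = -13.4468°
θ_1 = β − ψ = -45.0036°
θ_3 = φ − θ_1 − θ_2 = -45.0011° (wrapped to (-180°,180°])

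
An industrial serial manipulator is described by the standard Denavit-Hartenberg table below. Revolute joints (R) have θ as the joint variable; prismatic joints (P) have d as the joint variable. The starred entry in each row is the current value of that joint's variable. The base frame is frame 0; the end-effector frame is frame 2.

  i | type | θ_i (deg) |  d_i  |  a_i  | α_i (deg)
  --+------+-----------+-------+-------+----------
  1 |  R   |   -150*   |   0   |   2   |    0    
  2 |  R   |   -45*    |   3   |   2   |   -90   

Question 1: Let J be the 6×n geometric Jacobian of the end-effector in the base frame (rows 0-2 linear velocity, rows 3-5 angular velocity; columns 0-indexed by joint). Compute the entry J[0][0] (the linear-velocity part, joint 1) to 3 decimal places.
0.482

axis z_0 = ẑ; lever o_n−o_0 = (-3.6639,-0.4824,3.0000)
cross product → J_v[:, 0] = (0.4824,-3.6639,0.0000)
J_ω[:, 0] = z_0
entry J[0][0] = 0.4824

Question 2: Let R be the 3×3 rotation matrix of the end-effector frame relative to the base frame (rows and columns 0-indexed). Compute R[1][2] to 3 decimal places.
End-effector z-axis (col 2 of R) = (-0.2588,-0.9659,0.0000)
R[1][2] = -0.9659

-0.966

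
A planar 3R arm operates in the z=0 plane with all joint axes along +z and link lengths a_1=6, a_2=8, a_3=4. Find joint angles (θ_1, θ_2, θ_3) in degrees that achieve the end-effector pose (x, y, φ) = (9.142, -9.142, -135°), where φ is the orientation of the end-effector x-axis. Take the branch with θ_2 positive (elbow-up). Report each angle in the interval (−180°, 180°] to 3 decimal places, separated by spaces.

-44.991 29.983 -119.992

wrist centre = target − a_3·(cos φ, sin φ) = (11.9704, -6.3136)
cos θ_2 = (183.1523−6²−8²)/(2·6·8) = 0.8662; θ_2 = 29.9834° (elbow-up)
β = atan2(-6.3136,11.9704) = -27.8085°; ψ = atan2(3.9980,12.9294) = 17.1826°
θ_1 = β − ψ = -44.9911°
θ_3 = φ − θ_1 − θ_2 = -119.9923° (wrapped to (-180°,180°])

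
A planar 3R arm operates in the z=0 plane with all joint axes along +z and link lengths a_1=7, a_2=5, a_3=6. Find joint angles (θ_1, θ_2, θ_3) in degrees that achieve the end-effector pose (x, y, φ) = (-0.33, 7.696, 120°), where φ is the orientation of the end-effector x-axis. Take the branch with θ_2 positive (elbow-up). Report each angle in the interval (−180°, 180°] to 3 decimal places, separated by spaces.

wrist centre = target − a_3·(cos φ, sin φ) = (2.6700, 2.4998)
cos θ_2 = (13.3781−7²−5²)/(2·7·5) = -0.8660; θ_2 = 150.0001° (elbow-up)
β = atan2(2.4998,2.6700) = 43.1149°; ψ = atan2(2.5000,2.6699) = 43.1180°
θ_1 = β − ψ = -0.0030°
θ_3 = φ − θ_1 − θ_2 = -29.9971° (wrapped to (-180°,180°])

-0.003 150.000 -29.997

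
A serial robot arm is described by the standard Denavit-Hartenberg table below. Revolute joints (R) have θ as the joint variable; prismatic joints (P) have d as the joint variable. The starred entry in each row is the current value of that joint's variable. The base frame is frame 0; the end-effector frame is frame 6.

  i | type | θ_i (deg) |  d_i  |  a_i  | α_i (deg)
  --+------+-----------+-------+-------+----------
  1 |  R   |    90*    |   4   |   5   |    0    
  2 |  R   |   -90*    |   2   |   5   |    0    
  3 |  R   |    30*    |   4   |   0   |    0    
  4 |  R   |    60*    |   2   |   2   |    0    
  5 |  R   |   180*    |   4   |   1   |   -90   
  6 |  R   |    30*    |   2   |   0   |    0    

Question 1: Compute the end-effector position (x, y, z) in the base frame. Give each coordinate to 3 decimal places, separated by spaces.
after link 1: o_1 = (0.0000, 5.0000, 4.0000)
after link 2: o_2 = (5.0000, 5.0000, 6.0000)
after link 3: o_3 = (5.0000, 5.0000, 10.0000)
after link 4: o_4 = (5.0000, 7.0000, 12.0000)
after link 5: o_5 = (5.0000, 6.0000, 16.0000)
after link 6: o_6 = (7.0000, 6.0000, 16.0000)

7.000 6.000 16.000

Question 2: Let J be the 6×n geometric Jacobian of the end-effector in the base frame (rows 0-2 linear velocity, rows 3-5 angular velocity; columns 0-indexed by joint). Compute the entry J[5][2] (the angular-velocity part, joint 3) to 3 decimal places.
1.000

axis z_2 = (0.0000,0.0000,1.0000); lever o_n−o_2 = (2.0000,1.0000,10.0000)
cross product → J_v[:, 2] = (-1.0000,2.0000,0.0000)
J_ω[:, 2] = z_2
entry J[5][2] = 1.0000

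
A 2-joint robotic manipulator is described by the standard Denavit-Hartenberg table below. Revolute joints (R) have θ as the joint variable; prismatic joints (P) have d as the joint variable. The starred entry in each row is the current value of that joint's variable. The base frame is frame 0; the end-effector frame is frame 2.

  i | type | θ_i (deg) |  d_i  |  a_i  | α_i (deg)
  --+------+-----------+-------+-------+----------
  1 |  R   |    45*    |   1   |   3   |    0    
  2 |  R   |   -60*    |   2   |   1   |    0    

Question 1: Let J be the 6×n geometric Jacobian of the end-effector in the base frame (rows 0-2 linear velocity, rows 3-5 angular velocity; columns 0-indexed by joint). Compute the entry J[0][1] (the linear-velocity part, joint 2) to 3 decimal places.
0.259

axis z_1 = (0.0000,0.0000,1.0000); lever o_n−o_1 = (0.9659,-0.2588,2.0000)
cross product → J_v[:, 1] = (0.2588,0.9659,-0.0000)
J_ω[:, 1] = z_1
entry J[0][1] = 0.2588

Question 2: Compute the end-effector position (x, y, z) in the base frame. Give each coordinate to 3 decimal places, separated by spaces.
after link 1: o_1 = (2.1213, 2.1213, 1.0000)
after link 2: o_2 = (3.0872, 1.8625, 3.0000)

3.087 1.863 3.000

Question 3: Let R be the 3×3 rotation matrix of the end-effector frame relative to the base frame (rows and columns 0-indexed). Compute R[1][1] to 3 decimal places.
End-effector y-axis (col 1 of R) = (0.2588,0.9659,0.0000)
R[1][1] = 0.9659

0.966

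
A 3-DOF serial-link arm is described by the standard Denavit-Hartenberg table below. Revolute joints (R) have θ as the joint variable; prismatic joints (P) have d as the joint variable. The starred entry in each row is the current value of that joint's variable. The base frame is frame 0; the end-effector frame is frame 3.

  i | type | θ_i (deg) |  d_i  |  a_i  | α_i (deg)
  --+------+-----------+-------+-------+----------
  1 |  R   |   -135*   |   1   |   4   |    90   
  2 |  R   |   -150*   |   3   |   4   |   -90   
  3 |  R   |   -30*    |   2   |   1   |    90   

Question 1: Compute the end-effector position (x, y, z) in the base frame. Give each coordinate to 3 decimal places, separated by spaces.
-3.031 1.919 -3.165

after link 1: o_1 = (-2.8284, -2.8284, 1.0000)
after link 2: o_2 = (-2.5003, 1.7424, -1.0000)
after link 3: o_3 = (-3.0306, 1.9192, -3.1651)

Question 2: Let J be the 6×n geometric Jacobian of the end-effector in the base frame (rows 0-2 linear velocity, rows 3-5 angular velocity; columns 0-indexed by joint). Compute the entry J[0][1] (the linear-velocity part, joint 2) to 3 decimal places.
axis z_1 = (-0.7071,0.7071,0.0000); lever o_n−o_1 = (-0.2022,4.7476,-4.1651)
cross product → J_v[:, 1] = (-2.9451,-2.9451,-3.2141)
J_ω[:, 1] = z_1
entry J[0][1] = -2.9451

-2.945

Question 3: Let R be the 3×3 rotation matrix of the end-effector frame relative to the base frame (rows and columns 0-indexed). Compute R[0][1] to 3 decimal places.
-0.354

End-effector y-axis (col 1 of R) = (-0.3536,-0.3536,-0.8660)
R[0][1] = -0.3536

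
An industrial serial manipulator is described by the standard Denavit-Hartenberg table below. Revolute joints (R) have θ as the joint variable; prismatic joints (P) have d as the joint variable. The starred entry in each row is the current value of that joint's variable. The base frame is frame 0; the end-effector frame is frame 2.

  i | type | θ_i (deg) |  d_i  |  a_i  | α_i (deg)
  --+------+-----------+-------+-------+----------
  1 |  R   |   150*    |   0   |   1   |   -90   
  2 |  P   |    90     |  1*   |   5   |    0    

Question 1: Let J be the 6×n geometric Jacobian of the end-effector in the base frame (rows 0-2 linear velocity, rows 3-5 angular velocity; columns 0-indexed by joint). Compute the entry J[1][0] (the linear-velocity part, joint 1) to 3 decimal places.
-1.366

axis z_0 = ẑ; lever o_n−o_0 = (-1.3660,-0.3660,-5.0000)
cross product → J_v[:, 0] = (0.3660,-1.3660,0.0000)
J_ω[:, 0] = z_0
entry J[1][0] = -1.3660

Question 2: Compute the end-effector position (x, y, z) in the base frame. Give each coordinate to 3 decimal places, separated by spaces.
after link 1: o_1 = (-0.8660, 0.5000, 0.0000)
after link 2: o_2 = (-1.3660, -0.3660, -5.0000)

-1.366 -0.366 -5.000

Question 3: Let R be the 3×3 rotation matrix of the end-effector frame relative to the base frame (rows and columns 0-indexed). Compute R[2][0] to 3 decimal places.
End-effector x-axis (col 0 of R) = (-0.0000,-0.0000,-1.0000)
R[2][0] = -1.0000

-1.000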